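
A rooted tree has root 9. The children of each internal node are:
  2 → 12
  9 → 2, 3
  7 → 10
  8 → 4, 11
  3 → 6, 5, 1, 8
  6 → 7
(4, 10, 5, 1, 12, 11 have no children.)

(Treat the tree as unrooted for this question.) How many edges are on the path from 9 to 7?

3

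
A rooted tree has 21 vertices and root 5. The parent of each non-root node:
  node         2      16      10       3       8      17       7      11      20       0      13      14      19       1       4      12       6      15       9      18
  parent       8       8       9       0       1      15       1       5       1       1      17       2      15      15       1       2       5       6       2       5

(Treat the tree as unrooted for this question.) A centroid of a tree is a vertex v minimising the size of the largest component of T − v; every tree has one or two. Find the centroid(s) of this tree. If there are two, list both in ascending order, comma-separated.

1

Removing 1 splits the tree into components of sizes 8, 7, 2, 1, 1, 1; the largest is 8 ≤ ⌊21/2⌋ = 10.
Every other node leaves some component of size > 10, so the centroid is unique.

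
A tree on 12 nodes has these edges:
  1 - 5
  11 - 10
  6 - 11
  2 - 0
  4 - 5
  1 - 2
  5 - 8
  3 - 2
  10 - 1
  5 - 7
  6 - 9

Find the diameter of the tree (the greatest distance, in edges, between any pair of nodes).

6

A longest path is 4 - 5 - 1 - 10 - 11 - 6 - 9, with 6 edges.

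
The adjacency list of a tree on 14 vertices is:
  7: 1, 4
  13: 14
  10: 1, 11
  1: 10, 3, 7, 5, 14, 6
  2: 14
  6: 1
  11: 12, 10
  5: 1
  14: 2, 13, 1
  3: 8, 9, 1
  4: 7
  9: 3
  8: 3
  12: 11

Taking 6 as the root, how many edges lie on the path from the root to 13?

3

Path from 6 to 13: 6 – 1 – 14 – 13, which has 3 edges.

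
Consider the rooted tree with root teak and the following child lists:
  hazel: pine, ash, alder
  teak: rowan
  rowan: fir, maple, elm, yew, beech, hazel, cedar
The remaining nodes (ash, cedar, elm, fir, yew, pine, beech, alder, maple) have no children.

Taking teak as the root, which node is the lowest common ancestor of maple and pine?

Path maple→root: maple rowan teak; path pine→root: pine hazel rowan teak.
First common node: rowan.

rowan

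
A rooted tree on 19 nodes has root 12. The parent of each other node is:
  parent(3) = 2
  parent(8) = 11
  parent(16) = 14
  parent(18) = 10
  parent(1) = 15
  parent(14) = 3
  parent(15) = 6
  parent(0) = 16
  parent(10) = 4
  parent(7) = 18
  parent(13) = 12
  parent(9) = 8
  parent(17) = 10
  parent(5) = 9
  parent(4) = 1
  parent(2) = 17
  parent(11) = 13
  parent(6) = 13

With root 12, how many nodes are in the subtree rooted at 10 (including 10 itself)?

Descendants of 10 (including itself): 10, 18, 17, 7, 2, 3, 14, 16, 0. That's 9.

9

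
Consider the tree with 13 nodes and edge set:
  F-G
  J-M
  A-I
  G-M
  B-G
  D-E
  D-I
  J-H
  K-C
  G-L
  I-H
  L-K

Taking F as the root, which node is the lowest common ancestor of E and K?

G

Path E→root: E D I H J M G F; path K→root: K L G F.
First common node: G.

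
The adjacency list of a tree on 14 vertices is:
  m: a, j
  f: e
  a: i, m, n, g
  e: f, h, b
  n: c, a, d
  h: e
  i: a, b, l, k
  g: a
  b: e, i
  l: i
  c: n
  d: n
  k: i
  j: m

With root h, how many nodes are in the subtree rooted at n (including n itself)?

3

Descendants of n (including itself): n, c, d. That's 3.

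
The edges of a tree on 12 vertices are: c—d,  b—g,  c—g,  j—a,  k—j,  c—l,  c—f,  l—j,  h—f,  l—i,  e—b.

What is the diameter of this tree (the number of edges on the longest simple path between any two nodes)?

Starting from a, a farthest node is e at distance 6.
One longest path: a – j – l – c – g – b – e.
So the diameter is 6.

6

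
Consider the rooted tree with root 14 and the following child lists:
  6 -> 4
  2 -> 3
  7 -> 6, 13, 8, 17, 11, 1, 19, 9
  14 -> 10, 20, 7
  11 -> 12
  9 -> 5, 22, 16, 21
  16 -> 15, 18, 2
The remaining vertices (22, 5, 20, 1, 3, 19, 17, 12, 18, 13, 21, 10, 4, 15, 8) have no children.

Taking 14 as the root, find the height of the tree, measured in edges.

5

3 sits deepest: 14 – 7 – 9 – 16 – 2 – 3 — 5 edges from the root.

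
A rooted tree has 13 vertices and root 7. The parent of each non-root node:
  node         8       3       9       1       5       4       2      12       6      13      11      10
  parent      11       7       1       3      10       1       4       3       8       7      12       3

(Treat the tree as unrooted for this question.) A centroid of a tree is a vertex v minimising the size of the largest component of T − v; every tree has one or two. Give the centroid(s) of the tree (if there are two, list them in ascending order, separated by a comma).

3

Removing 3 splits the tree into components of sizes 4, 4, 2, 2; the largest is 4 ≤ ⌊13/2⌋ = 6.
No neighbour of 3 does as well, so 3 is the unique centroid.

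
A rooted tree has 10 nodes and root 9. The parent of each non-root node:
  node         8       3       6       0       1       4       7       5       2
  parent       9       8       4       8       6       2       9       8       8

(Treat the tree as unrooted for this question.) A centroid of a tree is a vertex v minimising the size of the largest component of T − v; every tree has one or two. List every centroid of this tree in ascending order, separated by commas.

Delete 8: the remaining components have sizes 4, 2, 1, 1, 1. Max 4 ≤ 5, so 8 is a centroid.
No neighbour of 8 does as well, so 8 is the unique centroid.

8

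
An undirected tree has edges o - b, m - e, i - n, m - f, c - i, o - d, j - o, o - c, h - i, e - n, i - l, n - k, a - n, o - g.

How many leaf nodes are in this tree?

9

Exactly 9 nodes have a single neighbour: a, b, d, f, g, h, j, k, l.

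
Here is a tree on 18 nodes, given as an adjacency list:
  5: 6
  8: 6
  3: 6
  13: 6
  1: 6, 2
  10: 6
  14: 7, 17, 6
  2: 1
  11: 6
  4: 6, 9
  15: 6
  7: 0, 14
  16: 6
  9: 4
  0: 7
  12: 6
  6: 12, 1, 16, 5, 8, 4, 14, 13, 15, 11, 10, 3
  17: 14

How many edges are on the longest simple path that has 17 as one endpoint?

4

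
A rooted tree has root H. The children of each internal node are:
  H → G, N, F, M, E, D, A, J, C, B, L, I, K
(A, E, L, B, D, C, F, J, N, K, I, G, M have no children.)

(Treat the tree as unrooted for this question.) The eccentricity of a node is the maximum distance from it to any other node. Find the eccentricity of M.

2

A farthest node from M is L (J, G, E, B, F, A, D, N, I, C, K also at distance 2).
The path M–H–L has 2 edges.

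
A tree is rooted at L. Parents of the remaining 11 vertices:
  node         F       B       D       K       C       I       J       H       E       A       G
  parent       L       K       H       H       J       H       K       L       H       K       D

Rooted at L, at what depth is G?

3

Path from L to G: L – H – D – G, which has 3 edges.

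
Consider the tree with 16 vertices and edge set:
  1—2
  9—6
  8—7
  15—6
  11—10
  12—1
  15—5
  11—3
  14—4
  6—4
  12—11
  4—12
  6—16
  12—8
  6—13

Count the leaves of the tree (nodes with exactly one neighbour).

9

Exactly 9 nodes have a single neighbour: 2, 3, 5, 7, 9, 10, 13, 14, 16.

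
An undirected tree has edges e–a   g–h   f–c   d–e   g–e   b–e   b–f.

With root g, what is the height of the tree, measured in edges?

c sits deepest: g–e–b–f–c — 4 edges from the root.

4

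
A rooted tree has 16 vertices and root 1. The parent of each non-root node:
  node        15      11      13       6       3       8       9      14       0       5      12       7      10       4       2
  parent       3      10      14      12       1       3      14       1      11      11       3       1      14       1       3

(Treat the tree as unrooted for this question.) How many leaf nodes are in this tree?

10

The leaves are 0, 2, 4, 5, 6, 7, 8, 9, 13, 15.
That is 10 leaves.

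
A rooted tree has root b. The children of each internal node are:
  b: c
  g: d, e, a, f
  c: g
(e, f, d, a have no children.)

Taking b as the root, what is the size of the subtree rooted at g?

Descendants of g (including itself): g, e, d, f, a. That's 5.

5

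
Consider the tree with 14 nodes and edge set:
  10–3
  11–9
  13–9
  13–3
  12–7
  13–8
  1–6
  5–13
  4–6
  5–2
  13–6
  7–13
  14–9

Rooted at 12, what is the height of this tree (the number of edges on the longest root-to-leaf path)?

A deepest node is 1, reached by 12-7-13-6-1.
That path has 4 edges, so the height is 4.

4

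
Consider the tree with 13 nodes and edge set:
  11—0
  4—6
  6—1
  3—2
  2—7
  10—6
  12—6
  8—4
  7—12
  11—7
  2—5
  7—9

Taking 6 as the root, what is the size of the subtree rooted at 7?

The subtree rooted at 7 contains: 7, 11, 2, 9, 0, 3, 5 — 7 nodes.

7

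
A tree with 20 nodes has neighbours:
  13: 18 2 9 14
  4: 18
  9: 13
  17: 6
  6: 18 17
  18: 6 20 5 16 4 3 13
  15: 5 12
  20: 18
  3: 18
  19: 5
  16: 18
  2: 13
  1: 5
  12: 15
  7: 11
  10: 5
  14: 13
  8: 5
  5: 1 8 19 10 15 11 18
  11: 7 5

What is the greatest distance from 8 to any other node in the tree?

4

A farthest node from 8 is 9 (2, 14, 17 also at distance 4).
The path 8-5-18-13-9 has 4 edges.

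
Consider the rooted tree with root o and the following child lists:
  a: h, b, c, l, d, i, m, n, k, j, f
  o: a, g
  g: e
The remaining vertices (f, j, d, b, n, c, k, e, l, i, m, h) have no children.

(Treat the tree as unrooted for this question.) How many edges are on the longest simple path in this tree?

4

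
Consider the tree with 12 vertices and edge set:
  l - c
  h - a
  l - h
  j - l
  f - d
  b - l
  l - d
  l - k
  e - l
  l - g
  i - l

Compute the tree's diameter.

A longest path is f-d-l-h-a, with 4 edges.

4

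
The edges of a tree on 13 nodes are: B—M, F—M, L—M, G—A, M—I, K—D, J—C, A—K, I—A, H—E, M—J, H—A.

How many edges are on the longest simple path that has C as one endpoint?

6

A farthest node from C is E (D also at distance 6).
The path C – J – M – I – A – H – E has 6 edges.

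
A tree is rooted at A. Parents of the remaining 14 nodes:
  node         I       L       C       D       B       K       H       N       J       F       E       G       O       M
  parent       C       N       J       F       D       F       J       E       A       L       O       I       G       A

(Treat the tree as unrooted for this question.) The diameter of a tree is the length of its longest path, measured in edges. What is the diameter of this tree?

Starting from B, a farthest node is M at distance 12.
One longest path: B-D-F-L-N-E-O-G-I-C-J-A-M.
So the diameter is 12.

12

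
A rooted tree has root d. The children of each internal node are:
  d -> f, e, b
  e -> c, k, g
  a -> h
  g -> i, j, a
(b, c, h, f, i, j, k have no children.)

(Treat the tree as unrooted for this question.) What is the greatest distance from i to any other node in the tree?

4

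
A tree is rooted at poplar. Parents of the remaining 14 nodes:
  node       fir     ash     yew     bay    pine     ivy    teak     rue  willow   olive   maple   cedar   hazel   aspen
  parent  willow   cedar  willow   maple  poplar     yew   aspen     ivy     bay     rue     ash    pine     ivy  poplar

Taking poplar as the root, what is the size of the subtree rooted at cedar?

11

The subtree rooted at cedar contains: cedar, ash, maple, bay, willow, fir, yew, ivy, hazel, rue, olive — 11 nodes.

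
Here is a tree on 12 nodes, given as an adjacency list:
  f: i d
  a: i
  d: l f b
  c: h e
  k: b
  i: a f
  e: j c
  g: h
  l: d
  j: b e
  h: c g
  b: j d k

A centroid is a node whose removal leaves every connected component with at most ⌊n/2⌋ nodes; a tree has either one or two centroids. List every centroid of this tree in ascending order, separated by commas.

Removing b splits the tree into components of sizes 5, 5, 1; the largest is 5 ≤ ⌊12/2⌋ = 6.
No neighbour of b does as well, so b is the unique centroid.

b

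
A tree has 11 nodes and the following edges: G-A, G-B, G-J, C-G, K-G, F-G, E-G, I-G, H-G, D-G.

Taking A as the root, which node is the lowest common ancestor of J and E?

J's ancestor chain is J, G, A and E's is E, G, A; they first meet at G.

G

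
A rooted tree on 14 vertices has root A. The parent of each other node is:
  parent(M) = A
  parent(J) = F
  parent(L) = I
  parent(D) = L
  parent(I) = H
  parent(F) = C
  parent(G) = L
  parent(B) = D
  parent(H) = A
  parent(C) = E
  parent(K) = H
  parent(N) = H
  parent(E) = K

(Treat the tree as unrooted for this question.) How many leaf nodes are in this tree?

5

Degree-1 nodes: B, G, J, M, N — 5 of them.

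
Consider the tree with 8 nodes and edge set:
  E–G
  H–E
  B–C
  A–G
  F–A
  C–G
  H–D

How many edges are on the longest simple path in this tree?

5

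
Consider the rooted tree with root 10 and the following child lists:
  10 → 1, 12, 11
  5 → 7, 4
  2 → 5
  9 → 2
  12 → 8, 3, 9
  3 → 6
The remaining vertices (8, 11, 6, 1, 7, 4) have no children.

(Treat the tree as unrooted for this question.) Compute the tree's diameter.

6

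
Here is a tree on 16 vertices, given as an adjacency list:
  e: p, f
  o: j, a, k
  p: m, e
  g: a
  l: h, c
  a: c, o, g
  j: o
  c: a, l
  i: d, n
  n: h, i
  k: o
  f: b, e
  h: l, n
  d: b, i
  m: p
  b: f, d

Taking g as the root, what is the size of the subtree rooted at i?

The subtree rooted at i contains: i, d, b, f, e, p, m — 7 nodes.

7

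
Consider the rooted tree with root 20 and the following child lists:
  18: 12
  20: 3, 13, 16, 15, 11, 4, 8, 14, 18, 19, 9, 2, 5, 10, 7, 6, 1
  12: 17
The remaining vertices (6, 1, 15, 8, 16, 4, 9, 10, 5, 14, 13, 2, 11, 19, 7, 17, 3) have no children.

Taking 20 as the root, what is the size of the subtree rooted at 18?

3

Descendants of 18 (including itself): 18, 12, 17. That's 3.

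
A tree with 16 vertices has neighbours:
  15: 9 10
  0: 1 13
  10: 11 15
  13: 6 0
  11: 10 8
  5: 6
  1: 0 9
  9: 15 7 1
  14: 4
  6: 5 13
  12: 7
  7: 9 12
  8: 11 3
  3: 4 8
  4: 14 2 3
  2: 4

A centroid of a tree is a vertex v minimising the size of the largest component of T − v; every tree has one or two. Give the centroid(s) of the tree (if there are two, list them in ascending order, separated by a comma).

If 15 is removed the pieces have sizes 8, 7, all ≤ ⌊16/2⌋ = 8.
Its neighbour 9 also leaves a largest component of size 8, so both are centroids.

9, 15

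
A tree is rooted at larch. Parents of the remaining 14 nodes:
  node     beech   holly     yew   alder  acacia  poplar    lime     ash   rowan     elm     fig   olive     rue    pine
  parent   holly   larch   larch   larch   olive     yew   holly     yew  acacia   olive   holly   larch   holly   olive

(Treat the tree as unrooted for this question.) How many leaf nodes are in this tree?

10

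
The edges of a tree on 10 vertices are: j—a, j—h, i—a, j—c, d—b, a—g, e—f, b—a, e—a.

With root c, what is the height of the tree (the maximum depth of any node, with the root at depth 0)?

The longest root-to-leaf path is c – j – a – e – f (4 edges).

4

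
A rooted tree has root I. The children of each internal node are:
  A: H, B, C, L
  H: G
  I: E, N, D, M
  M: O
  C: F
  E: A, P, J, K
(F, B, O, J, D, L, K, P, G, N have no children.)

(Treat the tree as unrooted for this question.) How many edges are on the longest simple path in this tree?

6

Starting from F, a farthest node is O at distance 6.
One longest path: F – C – A – E – I – M – O.
So the diameter is 6.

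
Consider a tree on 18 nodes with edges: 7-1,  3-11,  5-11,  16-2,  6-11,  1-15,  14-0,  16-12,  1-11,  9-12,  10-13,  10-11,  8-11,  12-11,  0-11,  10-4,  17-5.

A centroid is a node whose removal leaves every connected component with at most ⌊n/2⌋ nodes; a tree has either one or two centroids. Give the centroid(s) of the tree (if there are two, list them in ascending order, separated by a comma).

11

Removing 11 splits the tree into components of sizes 4, 3, 3, 2, 2, 1, 1, 1; the largest is 4 ≤ ⌊18/2⌋ = 9.
Every other node leaves some component of size > 9, so the centroid is unique.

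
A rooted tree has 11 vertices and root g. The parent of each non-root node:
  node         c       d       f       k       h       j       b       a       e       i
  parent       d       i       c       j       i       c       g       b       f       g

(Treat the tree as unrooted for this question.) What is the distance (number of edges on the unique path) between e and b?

6

e – f – c – d – i – g – b: 6 edges.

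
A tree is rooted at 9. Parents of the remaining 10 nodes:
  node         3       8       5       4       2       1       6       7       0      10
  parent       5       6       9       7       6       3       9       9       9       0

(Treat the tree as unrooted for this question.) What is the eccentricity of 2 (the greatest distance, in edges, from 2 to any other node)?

5

A farthest node from 2 is 1.
The path 2–6–9–5–3–1 has 5 edges.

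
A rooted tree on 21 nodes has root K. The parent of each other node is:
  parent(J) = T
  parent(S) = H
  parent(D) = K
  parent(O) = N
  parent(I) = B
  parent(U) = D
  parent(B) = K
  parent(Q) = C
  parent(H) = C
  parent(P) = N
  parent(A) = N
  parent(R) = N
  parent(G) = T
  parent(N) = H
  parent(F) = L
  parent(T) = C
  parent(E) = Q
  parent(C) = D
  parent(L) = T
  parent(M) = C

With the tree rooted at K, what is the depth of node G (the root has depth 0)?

4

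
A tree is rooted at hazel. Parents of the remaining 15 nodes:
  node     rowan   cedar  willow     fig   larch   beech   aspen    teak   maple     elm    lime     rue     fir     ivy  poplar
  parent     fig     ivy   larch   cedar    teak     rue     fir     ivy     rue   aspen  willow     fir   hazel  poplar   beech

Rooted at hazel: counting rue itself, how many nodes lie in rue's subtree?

rue's subtree: {rue, beech, maple, poplar, ivy, cedar, teak, fig, larch, rowan, willow, lime}, size 12.

12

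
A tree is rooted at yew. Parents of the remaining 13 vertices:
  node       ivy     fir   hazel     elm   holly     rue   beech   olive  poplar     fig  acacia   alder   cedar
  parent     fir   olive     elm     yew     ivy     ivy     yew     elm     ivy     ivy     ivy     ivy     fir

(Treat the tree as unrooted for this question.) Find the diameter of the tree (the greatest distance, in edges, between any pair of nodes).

BFS from beech reaches rue last, at distance 6; BFS from rue confirms no node is farther.
Path: beech – yew – elm – olive – fir – ivy – rue.

6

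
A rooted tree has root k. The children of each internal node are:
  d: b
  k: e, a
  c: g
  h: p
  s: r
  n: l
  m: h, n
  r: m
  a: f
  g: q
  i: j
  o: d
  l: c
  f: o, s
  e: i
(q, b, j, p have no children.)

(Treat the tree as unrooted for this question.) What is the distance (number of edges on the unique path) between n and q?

4

The path is n–l–c–g–q, which has 4 edges.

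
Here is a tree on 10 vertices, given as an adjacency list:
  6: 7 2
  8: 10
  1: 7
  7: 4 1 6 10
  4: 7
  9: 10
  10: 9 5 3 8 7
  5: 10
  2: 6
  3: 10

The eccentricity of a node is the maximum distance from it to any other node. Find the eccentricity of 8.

A farthest node from 8 is 2.
The path 8–10–7–6–2 has 4 edges.

4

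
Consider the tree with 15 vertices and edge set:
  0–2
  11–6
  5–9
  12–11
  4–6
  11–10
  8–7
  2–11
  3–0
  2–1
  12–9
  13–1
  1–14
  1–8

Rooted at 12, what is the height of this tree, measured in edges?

A deepest node is 7, reached by 12–11–2–1–8–7.
That path has 5 edges, so the height is 5.

5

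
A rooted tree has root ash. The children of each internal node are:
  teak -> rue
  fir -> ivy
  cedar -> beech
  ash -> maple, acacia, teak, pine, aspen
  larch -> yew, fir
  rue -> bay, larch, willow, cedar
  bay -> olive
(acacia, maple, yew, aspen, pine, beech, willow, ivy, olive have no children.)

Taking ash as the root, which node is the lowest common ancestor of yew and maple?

ash

Ancestors of yew (toward the root): yew, larch, rue, teak, ash.
Ancestors of maple: maple, ash.
The deepest node appearing in both lists is ash.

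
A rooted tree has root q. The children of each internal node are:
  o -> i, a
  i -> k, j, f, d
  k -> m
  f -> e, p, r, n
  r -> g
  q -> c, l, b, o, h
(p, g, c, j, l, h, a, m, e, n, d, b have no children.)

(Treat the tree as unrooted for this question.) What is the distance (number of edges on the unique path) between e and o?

The path is e - f - i - o, which has 3 edges.

3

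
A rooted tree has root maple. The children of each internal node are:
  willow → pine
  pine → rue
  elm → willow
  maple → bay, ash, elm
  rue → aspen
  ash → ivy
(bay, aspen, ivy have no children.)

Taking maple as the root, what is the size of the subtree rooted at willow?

4

The subtree rooted at willow contains: willow, pine, rue, aspen — 4 nodes.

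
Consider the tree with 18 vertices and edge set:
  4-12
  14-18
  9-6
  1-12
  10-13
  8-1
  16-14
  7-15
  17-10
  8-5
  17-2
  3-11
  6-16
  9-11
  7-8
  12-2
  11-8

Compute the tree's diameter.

BFS from 18 reaches 13 last, at distance 12; BFS from 13 confirms no node is farther.
Path: 18–14–16–6–9–11–8–1–12–2–17–10–13.

12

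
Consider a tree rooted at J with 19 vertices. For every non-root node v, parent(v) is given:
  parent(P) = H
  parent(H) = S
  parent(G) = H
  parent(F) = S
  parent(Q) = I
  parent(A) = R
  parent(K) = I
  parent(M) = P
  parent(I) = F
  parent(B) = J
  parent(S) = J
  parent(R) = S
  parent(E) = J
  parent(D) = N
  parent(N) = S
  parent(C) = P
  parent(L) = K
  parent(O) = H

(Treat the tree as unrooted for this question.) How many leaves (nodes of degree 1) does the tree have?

The leaves are A, B, C, D, E, G, L, M, O, Q.
That is 10 leaves.

10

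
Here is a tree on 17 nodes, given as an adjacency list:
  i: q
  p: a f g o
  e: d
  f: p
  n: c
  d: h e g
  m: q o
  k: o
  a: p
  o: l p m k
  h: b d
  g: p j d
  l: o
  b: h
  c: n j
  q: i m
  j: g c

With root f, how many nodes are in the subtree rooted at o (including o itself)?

6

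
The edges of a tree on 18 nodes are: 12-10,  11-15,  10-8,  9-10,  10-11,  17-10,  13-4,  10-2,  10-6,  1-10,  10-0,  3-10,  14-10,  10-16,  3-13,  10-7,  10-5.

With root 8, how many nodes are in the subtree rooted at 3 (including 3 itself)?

3

3's subtree: {3, 13, 4}, size 3.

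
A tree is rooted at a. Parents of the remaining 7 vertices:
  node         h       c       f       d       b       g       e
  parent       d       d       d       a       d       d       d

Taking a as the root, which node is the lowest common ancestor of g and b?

d

Path g→root: g d a; path b→root: b d a.
First common node: d.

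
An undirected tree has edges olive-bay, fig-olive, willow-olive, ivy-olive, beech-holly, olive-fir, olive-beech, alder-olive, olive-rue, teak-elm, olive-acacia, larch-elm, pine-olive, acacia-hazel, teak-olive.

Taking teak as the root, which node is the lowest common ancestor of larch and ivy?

Path larch→root: larch elm teak; path ivy→root: ivy olive teak.
First common node: teak.

teak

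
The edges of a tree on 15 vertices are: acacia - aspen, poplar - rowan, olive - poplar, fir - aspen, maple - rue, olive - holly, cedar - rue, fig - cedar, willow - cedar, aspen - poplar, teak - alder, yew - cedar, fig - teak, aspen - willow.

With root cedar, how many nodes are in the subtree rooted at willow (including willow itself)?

8

The subtree rooted at willow contains: willow, aspen, fir, poplar, acacia, olive, rowan, holly — 8 nodes.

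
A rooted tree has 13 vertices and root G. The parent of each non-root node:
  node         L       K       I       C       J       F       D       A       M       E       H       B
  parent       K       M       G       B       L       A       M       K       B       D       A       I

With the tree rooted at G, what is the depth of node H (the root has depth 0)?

G – I – B – M – K – A – H — 6 edges.

6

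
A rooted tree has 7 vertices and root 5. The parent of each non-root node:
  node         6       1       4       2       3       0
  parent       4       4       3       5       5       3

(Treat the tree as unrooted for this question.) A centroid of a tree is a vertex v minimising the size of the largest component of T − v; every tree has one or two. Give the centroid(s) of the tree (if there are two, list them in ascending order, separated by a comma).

3

Delete 3: the remaining components have sizes 3, 2, 1. Max 3 ≤ 3, so 3 is a centroid.
No neighbour of 3 does as well, so 3 is the unique centroid.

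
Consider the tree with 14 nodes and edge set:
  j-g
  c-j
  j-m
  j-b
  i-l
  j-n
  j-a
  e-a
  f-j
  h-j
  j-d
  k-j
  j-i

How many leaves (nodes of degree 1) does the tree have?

The leaves are b, c, d, e, f, g, h, k, l, m, n.
That is 11 leaves.

11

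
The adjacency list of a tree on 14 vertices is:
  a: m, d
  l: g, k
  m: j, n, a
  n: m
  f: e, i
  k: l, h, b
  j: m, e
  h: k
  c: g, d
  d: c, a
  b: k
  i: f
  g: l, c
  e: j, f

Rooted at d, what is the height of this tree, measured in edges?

A deepest node is i, reached by d–a–m–j–e–f–i.
That path has 6 edges, so the height is 6.

6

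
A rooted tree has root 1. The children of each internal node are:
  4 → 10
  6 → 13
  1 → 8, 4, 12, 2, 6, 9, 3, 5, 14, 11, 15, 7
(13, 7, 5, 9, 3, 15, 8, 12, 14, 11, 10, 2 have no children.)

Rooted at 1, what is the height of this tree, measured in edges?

2

13 sits deepest: 1–6–13 — 2 edges from the root.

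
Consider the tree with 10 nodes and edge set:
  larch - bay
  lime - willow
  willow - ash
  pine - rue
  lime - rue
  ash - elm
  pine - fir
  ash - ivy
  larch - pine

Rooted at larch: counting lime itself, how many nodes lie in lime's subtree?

5

Descendants of lime (including itself): lime, willow, ash, elm, ivy. That's 5.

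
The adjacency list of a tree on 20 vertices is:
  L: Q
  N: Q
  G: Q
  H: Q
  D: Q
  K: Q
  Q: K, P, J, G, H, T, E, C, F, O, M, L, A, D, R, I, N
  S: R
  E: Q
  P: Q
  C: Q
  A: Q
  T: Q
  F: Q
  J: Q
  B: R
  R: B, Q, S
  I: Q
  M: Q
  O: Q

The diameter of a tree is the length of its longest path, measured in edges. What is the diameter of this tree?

3

A longest path is S - R - Q - H, with 3 edges.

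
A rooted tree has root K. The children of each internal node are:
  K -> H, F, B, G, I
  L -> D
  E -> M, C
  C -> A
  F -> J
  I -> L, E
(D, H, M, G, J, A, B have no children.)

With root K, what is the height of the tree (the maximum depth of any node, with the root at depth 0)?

4

The longest root-to-leaf path is K–I–E–C–A (4 edges).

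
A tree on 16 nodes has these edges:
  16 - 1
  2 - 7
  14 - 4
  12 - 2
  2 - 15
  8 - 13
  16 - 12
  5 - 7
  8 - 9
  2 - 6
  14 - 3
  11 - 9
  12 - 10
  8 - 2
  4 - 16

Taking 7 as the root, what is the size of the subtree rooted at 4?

3

4's subtree: {4, 14, 3}, size 3.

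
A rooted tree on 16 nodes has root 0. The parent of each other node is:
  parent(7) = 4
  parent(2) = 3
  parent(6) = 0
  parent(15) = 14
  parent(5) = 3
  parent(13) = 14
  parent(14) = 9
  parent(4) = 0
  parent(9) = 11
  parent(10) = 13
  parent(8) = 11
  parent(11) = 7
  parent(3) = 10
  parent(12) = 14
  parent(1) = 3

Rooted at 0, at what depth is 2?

Path from 0 to 2: 0 → 4 → 7 → 11 → 9 → 14 → 13 → 10 → 3 → 2, which has 9 edges.

9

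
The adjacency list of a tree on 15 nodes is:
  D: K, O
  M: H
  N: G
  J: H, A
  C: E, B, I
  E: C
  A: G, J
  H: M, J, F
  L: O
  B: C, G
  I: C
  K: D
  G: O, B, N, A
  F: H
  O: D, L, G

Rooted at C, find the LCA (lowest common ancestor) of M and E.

C

M's ancestor chain is M, H, J, A, G, B, C and E's is E, C; they first meet at C.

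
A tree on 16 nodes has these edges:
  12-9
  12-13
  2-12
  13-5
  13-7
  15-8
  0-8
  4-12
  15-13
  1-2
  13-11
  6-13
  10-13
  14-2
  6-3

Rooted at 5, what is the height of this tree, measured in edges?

The longest root-to-leaf path is 5 → 13 → 12 → 2 → 1 (4 edges).

4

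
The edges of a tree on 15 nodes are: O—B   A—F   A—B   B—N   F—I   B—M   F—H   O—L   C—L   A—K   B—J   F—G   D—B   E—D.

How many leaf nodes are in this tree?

The leaves are C, E, G, H, I, J, K, M, N.
That is 9 leaves.

9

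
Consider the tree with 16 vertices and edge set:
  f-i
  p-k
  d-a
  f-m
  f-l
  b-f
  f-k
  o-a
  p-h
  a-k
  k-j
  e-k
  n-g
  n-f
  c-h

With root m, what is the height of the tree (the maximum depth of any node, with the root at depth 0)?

5

c sits deepest: m-f-k-p-h-c — 5 edges from the root.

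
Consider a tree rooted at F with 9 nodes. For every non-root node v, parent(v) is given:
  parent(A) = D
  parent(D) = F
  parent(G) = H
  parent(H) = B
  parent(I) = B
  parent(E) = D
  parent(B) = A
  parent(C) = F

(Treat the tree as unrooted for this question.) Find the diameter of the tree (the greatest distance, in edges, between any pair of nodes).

6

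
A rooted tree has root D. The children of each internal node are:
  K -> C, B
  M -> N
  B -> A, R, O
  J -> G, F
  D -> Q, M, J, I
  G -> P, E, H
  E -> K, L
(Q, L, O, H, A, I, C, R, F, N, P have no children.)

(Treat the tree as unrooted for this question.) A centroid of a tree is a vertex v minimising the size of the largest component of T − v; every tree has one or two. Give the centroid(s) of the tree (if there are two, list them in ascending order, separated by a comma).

Removing G splits the tree into components of sizes 8, 7, 1, 1; the largest is 8 ≤ ⌊18/2⌋ = 9.
Every other node leaves some component of size > 9, so the centroid is unique.

G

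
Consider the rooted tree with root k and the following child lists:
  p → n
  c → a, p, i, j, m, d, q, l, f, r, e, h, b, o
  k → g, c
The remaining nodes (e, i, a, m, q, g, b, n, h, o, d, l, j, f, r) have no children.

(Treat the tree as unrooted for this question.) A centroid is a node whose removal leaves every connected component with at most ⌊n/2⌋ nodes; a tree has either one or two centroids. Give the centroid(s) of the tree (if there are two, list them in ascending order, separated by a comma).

c

Removing c splits the tree into components of sizes 2, 2, 1, 1, 1, 1, 1, 1, 1, 1, 1, 1, 1, 1, 1; the largest is 2 ≤ ⌊18/2⌋ = 9.
No neighbour of c does as well, so c is the unique centroid.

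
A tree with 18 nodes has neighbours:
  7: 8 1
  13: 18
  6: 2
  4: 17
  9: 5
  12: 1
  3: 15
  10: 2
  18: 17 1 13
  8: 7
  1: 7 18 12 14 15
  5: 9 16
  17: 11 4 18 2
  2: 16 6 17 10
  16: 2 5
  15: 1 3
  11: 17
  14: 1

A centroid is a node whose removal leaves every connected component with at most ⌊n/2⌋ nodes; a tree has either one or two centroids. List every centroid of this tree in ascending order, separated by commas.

17, 18

Delete 17: the remaining components have sizes 9, 6, 1, 1. Max 9 ≤ 9, so 17 is a centroid.
18 is adjacent to 17 and is also a centroid (the largest component after removing it is likewise 9).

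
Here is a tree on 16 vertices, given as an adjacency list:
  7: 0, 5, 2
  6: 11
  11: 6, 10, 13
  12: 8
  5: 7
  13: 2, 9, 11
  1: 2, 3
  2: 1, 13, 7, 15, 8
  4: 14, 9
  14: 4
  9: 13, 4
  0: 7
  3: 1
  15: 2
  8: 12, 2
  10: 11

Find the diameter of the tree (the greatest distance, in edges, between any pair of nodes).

6

A longest path is 14 - 4 - 9 - 13 - 2 - 8 - 12, with 6 edges.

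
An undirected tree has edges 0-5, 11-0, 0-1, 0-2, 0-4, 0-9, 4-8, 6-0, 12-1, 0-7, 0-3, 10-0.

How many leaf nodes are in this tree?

10

Degree-1 nodes: 2, 3, 5, 6, 7, 8, 9, 10, 11, 12 — 10 of them.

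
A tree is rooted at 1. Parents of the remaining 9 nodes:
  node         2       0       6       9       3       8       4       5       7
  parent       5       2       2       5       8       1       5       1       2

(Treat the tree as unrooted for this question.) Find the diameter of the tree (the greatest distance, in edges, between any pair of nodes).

5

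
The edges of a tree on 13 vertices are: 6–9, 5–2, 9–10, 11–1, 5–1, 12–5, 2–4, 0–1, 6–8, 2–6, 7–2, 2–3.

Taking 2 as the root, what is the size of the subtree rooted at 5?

5

5's subtree: {5, 1, 12, 0, 11}, size 5.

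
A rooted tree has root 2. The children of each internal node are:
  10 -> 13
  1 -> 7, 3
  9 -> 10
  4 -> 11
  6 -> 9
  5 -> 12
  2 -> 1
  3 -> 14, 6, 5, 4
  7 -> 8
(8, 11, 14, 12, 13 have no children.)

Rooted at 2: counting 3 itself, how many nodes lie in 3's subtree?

Descendants of 3 (including itself): 3, 5, 6, 4, 14, 12, 9, 11, 10, 13. That's 10.

10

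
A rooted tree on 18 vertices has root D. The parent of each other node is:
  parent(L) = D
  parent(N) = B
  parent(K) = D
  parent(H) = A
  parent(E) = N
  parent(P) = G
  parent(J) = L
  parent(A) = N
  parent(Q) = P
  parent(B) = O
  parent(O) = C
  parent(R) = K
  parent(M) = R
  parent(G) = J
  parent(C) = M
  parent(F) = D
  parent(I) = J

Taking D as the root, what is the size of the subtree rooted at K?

Descendants of K (including itself): K, R, M, C, O, B, N, A, E, H. That's 10.

10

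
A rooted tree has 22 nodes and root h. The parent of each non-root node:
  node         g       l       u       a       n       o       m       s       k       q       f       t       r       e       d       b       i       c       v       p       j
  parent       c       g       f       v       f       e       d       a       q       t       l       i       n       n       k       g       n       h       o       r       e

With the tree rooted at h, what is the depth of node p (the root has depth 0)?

h → c → g → l → f → n → r → p — 7 edges.

7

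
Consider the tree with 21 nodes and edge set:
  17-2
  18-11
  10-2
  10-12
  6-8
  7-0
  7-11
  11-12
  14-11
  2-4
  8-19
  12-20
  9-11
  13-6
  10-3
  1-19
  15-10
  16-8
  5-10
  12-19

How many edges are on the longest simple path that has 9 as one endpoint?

6

Distances from 9 peak at 6, attained at 13.
9-11-12-19-8-6-13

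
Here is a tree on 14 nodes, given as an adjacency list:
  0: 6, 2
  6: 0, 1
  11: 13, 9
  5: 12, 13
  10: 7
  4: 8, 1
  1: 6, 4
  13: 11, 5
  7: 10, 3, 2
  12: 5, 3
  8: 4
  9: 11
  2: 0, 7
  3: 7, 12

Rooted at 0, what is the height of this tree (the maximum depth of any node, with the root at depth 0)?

8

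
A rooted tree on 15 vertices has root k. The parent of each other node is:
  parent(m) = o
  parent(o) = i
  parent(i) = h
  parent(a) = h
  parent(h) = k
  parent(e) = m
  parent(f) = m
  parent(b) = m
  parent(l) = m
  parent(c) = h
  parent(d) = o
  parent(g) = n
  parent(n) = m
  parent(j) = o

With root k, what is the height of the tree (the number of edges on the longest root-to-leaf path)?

The longest root-to-leaf path is k-h-i-o-m-n-g (6 edges).

6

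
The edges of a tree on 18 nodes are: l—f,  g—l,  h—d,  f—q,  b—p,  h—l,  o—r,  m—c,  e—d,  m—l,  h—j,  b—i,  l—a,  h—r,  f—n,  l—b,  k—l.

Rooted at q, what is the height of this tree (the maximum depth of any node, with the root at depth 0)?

5

The longest root-to-leaf path is q-f-l-h-r-o (5 edges).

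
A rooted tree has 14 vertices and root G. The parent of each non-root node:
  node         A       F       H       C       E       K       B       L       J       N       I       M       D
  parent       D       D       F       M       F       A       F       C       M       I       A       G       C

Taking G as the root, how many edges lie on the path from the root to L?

3

Path from G to L: G → M → C → L, which has 3 edges.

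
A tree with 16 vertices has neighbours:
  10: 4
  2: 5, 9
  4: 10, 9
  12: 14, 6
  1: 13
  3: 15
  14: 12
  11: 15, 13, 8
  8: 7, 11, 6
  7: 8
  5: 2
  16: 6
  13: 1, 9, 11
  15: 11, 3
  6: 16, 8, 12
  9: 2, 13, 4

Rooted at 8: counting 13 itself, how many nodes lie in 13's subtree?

7

13's subtree: {13, 9, 1, 2, 4, 5, 10}, size 7.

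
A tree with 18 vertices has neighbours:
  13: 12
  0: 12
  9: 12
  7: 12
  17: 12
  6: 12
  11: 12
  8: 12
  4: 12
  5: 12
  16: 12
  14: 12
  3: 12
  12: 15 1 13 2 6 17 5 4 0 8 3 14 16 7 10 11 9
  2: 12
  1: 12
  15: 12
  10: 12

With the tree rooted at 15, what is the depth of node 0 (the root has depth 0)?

2

Climbing from 0 to the root: 0 – 12 – 15. That's 2 steps.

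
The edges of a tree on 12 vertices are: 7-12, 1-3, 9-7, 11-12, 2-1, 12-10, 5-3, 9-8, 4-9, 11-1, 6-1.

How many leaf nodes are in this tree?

Exactly 6 nodes have a single neighbour: 2, 4, 5, 6, 8, 10.

6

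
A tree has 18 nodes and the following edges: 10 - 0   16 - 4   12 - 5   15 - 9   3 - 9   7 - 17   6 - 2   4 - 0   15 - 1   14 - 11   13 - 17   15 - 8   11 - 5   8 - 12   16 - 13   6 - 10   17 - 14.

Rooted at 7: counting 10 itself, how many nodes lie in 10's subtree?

3

The subtree rooted at 10 contains: 10, 6, 2 — 3 nodes.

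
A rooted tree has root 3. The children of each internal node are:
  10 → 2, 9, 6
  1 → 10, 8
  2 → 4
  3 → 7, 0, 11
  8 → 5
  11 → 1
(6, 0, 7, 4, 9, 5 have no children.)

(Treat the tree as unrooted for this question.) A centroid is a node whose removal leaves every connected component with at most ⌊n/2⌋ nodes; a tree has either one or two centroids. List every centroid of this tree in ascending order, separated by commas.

If 1 is removed the pieces have sizes 5, 4, 2, all ≤ ⌊12/2⌋ = 6.
Every other node leaves some component of size > 6, so the centroid is unique.

1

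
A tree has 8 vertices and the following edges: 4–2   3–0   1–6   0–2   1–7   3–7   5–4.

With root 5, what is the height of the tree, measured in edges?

The longest root-to-leaf path is 5-4-2-0-3-7-1-6 (7 edges).

7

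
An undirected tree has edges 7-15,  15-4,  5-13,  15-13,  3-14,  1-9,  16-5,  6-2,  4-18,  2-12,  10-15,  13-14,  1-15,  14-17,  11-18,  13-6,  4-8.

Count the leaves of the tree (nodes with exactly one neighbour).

9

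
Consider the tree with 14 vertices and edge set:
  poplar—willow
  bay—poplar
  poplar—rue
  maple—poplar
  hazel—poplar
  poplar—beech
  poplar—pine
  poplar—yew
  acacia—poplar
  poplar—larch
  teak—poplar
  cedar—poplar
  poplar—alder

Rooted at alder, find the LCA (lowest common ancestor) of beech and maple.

beech's ancestor chain is beech, poplar, alder and maple's is maple, poplar, alder; they first meet at poplar.

poplar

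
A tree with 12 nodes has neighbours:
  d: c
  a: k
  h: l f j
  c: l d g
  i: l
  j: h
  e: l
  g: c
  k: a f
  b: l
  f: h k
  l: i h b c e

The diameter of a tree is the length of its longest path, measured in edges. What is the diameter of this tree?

Starting from a, a farthest node is g at distance 6.
One longest path: a – k – f – h – l – c – g.
So the diameter is 6.

6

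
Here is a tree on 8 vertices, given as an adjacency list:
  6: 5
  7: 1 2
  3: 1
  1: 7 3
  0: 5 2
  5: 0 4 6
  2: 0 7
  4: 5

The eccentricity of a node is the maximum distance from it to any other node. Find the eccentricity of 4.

6

A farthest node from 4 is 3.
The path 4–5–0–2–7–1–3 has 6 edges.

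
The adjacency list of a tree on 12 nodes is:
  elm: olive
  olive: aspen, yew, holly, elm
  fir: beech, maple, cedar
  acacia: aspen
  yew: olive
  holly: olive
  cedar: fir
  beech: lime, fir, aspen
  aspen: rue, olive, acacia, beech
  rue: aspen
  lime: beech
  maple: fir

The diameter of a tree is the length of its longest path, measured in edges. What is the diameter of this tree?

BFS from yew reaches maple last, at distance 5; BFS from maple confirms no node is farther.
Path: yew - olive - aspen - beech - fir - maple.

5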